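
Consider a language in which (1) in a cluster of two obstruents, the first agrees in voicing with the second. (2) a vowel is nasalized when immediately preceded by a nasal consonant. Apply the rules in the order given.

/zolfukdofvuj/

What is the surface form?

Rule 1: /k/ before /d/ (voiced) → [g]
Rule 1: /f/ before /v/ (voiced) → [v]
After rule 1: zolfugdovvuj
Rule 2: no segment meets the rule's conditions; no change.

[zolfugdovvuj]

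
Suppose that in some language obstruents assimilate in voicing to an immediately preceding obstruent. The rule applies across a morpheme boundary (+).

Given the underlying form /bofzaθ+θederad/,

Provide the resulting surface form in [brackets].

[bofsaθ+θederad]

/z/ after /f/ (voiceless) → [s]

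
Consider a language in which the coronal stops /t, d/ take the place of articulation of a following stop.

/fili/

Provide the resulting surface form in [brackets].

no segment meets the rule's conditions; no change.

[fili]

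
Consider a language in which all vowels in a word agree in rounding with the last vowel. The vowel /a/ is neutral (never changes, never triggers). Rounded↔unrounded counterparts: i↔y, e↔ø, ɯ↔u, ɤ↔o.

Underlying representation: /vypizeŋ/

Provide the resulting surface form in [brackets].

/y/ harmonizes with /e/ ([-round]) → [i]

[vipizeŋ]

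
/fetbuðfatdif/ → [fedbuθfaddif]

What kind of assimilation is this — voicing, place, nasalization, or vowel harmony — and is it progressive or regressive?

voicing assimilation, regressive

/t/→[d] /ð/→[θ] /t/→[d].
Each target copies a feature from the following segment, so the direction is regressive.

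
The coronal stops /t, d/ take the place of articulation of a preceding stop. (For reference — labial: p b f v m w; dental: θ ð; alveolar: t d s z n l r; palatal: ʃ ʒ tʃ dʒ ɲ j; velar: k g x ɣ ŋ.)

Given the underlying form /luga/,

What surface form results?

no segment meets the rule's conditions; no change.

[luga]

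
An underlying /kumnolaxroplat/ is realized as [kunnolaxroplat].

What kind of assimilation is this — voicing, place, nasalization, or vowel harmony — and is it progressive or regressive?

/m/→[n].
Each target copies a feature from the following segment, so the direction is regressive.

place assimilation, regressive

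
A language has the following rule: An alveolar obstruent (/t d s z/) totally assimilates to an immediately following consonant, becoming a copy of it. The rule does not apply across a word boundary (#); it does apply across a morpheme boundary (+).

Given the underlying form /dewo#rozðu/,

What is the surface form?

[dewo#roððu]

/z/ before /ð/ → [ð] (total assimilation)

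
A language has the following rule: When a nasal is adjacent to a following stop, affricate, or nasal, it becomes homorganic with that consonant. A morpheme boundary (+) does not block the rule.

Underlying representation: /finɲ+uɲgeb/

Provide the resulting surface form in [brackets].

[fiɲɲ+uŋgeb]

/n/ before /ɲ/ (palatal) → [ɲ]
/ɲ/ before /g/ (velar) → [ŋ]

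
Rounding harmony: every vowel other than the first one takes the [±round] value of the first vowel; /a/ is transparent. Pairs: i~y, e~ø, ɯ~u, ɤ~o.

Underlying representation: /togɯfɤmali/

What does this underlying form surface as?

[togufomaly]

/ɯ/ harmonizes with /o/ ([+round]) → [u]
/ɤ/ harmonizes with /o/ ([+round]) → [o]
/i/ harmonizes with /o/ ([+round]) → [y]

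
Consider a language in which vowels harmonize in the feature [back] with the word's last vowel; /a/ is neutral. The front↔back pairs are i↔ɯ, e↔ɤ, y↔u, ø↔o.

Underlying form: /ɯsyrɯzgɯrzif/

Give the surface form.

/ɯ/ harmonizes with /i/ ([-back]) → [i]
/ɯ/ harmonizes with /i/ ([-back]) → [i]
/ɯ/ harmonizes with /i/ ([-back]) → [i]

[isyrizgirzif]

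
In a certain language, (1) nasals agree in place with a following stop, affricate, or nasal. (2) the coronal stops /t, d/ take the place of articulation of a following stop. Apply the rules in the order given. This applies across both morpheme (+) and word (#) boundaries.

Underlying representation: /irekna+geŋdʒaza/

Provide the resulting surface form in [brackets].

[irekna+geɲdʒaza]

Rule 1: /ŋ/ before /dʒ/ (palatal) → [ɲ]
After rule 1: irekna+geɲdʒaza
Rule 2: no segment meets the rule's conditions; no change.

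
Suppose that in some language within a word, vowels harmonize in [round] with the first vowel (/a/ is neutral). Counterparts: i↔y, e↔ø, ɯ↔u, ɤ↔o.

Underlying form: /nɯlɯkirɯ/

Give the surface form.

[nɯlɯkirɯ]

no segment meets the rule's conditions; no change.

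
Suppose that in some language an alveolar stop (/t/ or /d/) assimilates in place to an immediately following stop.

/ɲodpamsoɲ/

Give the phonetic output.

[ɲobpamsoɲ]

/d/ before /p/ (labial) → [b]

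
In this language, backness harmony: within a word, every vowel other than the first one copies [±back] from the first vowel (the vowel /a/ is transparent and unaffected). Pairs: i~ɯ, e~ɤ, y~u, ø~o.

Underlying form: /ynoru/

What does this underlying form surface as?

/o/ harmonizes with /y/ ([-back]) → [ø]
/u/ harmonizes with /y/ ([-back]) → [y]

[ynøry]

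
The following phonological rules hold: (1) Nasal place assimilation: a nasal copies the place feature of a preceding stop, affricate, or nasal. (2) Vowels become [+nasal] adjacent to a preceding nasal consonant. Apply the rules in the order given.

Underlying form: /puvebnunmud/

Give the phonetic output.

Rule 1: /n/ after /b/ (labial) → [m]
Rule 1: /m/ after /n/ (alveolar) → [n]
After rule 1: puvebmunnud
Rule 2: /u/ after nasal /m/ → [ũ]
Rule 2: /u/ after nasal /n/ → [ũ]

[puvebmũnnũd]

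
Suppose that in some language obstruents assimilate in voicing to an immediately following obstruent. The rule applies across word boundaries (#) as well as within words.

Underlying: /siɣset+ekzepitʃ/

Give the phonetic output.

[sixset+egzepitʃ]

/ɣ/ before /s/ (voiceless) → [x]
/k/ before /z/ (voiced) → [g]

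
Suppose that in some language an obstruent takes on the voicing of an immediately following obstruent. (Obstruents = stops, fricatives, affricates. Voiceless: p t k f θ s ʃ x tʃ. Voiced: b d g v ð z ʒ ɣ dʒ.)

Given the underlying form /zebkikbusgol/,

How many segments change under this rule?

/b/ before /k/ (voiceless) → [p]
/k/ before /b/ (voiced) → [g]
/s/ before /g/ (voiced) → [z]
3 segments change.

3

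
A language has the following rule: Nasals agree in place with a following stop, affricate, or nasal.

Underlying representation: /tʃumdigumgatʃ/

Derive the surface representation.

[tʃundiguŋgatʃ]

/m/ before /d/ (alveolar) → [n]
/m/ before /g/ (velar) → [ŋ]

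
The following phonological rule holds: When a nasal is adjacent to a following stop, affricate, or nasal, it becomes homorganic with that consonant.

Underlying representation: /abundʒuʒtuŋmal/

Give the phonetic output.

[abuɲdʒuʒtummal]

/n/ before /dʒ/ (palatal) → [ɲ]
/ŋ/ before /m/ (labial) → [m]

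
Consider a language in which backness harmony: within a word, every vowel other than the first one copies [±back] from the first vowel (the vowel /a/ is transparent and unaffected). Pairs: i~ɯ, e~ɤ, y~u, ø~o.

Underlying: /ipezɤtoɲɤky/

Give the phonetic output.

[ipezetøɲeky]

/ɤ/ harmonizes with /i/ ([-back]) → [e]
/o/ harmonizes with /i/ ([-back]) → [ø]
/ɤ/ harmonizes with /i/ ([-back]) → [e]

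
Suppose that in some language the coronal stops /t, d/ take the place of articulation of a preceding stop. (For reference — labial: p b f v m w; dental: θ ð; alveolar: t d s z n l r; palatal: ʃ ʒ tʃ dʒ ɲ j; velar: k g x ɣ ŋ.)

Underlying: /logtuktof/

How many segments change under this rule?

2

/t/ after /g/ (velar) → [k]
/t/ after /k/ (velar) → [k]
2 segments change.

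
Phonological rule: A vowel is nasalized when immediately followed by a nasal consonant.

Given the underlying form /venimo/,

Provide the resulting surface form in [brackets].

/e/ before nasal /n/ → [ẽ]
/i/ before nasal /m/ → [ĩ]

[vẽnĩmo]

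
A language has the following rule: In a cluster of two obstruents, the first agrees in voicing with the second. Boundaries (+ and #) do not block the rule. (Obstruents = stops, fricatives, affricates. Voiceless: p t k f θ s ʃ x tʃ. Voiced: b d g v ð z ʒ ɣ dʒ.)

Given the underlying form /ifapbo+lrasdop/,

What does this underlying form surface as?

/p/ before /b/ (voiced) → [b]
/s/ before /d/ (voiced) → [z]

[ifabbo+lrazdop]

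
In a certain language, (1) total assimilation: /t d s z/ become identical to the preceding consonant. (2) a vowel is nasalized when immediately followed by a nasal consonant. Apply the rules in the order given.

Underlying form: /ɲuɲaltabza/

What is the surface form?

Rule 1: /t/ after /l/ → [l] (total assimilation)
Rule 1: /z/ after /b/ → [b] (total assimilation)
After rule 1: ɲuɲallabba
Rule 2: /u/ before nasal /ɲ/ → [ũ]

[ɲũɲallabba]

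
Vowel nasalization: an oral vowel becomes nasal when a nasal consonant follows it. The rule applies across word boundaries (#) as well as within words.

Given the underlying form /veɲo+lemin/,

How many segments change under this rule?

3

/e/ before nasal /ɲ/ → [ẽ]
/e/ before nasal /m/ → [ẽ]
/i/ before nasal /n/ → [ĩ]
3 segments change.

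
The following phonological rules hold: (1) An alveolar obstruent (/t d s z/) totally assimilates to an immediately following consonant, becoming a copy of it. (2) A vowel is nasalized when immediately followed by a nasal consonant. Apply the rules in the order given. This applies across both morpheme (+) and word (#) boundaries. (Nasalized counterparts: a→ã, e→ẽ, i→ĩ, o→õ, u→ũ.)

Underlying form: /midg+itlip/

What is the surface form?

Rule 1: /d/ before /g/ → [g] (total assimilation)
Rule 1: /t/ before /l/ → [l] (total assimilation)
After rule 1: migg+illip
Rule 2: no segment meets the rule's conditions; no change.

[migg+illip]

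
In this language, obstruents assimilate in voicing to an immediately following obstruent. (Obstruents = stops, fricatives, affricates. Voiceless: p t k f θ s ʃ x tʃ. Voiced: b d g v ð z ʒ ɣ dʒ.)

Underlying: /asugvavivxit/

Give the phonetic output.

[asugvavifxit]

/v/ before /x/ (voiceless) → [f]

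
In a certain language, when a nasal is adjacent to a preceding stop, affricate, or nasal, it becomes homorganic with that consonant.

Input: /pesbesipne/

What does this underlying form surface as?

[pesbesipme]

/n/ after /p/ (labial) → [m]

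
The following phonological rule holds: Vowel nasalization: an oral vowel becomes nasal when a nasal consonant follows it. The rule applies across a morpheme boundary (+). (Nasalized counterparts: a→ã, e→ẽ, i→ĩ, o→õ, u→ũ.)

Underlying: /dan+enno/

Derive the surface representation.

[dãn+ẽnno]

/a/ before nasal /n/ → [ã]
/e/ before nasal /n/ → [ẽ]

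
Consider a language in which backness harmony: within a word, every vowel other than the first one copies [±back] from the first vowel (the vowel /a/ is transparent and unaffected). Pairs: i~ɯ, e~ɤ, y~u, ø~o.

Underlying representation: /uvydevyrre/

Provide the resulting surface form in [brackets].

/y/ harmonizes with /u/ ([+back]) → [u]
/e/ harmonizes with /u/ ([+back]) → [ɤ]
/y/ harmonizes with /u/ ([+back]) → [u]
/e/ harmonizes with /u/ ([+back]) → [ɤ]

[uvudɤvurrɤ]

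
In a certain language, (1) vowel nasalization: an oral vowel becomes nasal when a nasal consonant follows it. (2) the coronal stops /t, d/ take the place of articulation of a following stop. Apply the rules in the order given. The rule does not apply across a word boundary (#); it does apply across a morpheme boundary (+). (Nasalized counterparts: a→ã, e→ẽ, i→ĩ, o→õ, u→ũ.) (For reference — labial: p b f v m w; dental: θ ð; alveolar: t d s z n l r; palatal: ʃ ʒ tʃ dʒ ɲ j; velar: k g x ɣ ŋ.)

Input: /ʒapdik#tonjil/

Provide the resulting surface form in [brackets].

[ʒapdik#tõnjil]

Rule 1: /o/ before nasal /n/ → [õ]
After rule 1: ʒapdik#tõnjil
Rule 2: no segment meets the rule's conditions; no change.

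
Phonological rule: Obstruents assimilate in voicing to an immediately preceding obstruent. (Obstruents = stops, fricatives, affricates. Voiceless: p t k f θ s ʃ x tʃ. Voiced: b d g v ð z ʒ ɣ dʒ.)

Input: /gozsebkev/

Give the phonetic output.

/s/ after /z/ (voiced) → [z]
/k/ after /b/ (voiced) → [g]

[gozzebgev]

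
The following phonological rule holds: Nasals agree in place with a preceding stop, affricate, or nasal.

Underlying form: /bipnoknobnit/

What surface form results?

[bipmokŋobmit]

/n/ after /p/ (labial) → [m]
/n/ after /k/ (velar) → [ŋ]
/n/ after /b/ (labial) → [m]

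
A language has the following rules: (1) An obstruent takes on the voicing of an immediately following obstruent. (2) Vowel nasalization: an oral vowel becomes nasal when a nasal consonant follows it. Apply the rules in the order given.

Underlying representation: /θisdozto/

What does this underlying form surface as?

[θizdosto]

Rule 1: /s/ before /d/ (voiced) → [z]
Rule 1: /z/ before /t/ (voiceless) → [s]
After rule 1: θizdosto
Rule 2: no segment meets the rule's conditions; no change.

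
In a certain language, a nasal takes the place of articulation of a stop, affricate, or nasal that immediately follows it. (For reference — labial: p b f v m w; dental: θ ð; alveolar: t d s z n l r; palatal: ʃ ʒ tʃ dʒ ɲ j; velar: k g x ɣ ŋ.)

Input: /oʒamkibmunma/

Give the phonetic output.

[oʒaŋkibmumma]

/m/ before /k/ (velar) → [ŋ]
/n/ before /m/ (labial) → [m]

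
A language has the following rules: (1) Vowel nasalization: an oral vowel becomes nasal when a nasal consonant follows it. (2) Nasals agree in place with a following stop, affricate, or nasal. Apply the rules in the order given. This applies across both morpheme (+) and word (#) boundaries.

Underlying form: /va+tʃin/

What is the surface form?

[va+tʃĩn]

Rule 1: /i/ before nasal /n/ → [ĩ]
After rule 1: va+tʃĩn
Rule 2: no segment meets the rule's conditions; no change.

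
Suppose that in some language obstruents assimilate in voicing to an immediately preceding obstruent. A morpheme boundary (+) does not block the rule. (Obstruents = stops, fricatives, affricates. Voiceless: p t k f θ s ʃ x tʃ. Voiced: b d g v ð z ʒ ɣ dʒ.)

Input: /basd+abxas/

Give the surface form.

/d/ after /s/ (voiceless) → [t]
/x/ after /b/ (voiced) → [ɣ]

[bast+abɣas]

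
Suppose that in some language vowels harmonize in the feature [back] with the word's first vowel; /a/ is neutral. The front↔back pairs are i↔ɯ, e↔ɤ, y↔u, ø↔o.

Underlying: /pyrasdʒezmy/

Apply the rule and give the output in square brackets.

[pyrasdʒezmy]

no segment meets the rule's conditions; no change.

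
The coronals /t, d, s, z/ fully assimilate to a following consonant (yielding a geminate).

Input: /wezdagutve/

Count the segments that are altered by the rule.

/z/ before /d/ → [d] (total assimilation)
/t/ before /v/ → [v] (total assimilation)
2 segments change.

2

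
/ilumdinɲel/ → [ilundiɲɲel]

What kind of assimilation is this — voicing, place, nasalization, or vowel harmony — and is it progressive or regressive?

/m/→[n] /n/→[ɲ].
Each target copies a feature from the following segment, so the direction is regressive.

place assimilation, regressive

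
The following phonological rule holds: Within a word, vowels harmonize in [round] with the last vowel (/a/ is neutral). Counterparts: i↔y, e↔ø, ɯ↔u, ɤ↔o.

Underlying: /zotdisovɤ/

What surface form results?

/o/ harmonizes with /ɤ/ ([-round]) → [ɤ]
/o/ harmonizes with /ɤ/ ([-round]) → [ɤ]

[zɤtdisɤvɤ]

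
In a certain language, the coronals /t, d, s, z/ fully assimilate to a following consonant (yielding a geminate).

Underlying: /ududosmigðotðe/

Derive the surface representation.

/s/ before /m/ → [m] (total assimilation)
/t/ before /ð/ → [ð] (total assimilation)

[ududommigðoððe]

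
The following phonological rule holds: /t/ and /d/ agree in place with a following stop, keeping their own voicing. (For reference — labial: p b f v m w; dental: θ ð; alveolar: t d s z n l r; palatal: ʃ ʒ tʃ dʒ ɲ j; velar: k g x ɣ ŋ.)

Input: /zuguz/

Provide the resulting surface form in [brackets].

no segment meets the rule's conditions; no change.

[zuguz]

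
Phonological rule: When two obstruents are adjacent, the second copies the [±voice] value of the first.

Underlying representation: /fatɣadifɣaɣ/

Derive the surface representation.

[fatxadifxaɣ]

/ɣ/ after /t/ (voiceless) → [x]
/ɣ/ after /f/ (voiceless) → [x]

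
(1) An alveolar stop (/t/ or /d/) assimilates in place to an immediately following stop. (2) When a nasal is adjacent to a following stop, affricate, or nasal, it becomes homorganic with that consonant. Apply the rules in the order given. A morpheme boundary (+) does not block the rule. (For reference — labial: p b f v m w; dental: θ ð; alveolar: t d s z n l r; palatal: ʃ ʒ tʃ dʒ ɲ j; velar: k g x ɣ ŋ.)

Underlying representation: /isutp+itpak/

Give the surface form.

[isupp+ippak]

Rule 1: /t/ before /p/ (labial) → [p]
Rule 1: /t/ before /p/ (labial) → [p]
After rule 1: isupp+ippak
Rule 2: no segment meets the rule's conditions; no change.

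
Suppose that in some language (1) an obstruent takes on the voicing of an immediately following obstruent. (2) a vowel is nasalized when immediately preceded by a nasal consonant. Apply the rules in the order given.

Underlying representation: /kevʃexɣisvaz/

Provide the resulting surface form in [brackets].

[kefʃeɣɣizvaz]

Rule 1: /v/ before /ʃ/ (voiceless) → [f]
Rule 1: /x/ before /ɣ/ (voiced) → [ɣ]
Rule 1: /s/ before /v/ (voiced) → [z]
After rule 1: kefʃeɣɣizvaz
Rule 2: no segment meets the rule's conditions; no change.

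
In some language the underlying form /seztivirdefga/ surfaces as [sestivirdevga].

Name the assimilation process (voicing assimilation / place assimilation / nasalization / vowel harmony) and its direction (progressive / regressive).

/z/→[s] /f/→[v].
Each target copies a feature from the following segment, so the direction is regressive.

voicing assimilation, regressive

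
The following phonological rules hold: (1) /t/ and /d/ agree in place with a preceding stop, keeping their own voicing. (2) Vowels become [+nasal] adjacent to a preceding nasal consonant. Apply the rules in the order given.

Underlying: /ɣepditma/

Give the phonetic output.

Rule 1: /d/ after /p/ (labial) → [b]
After rule 1: ɣepbitma
Rule 2: /a/ after nasal /m/ → [ã]

[ɣepbitmã]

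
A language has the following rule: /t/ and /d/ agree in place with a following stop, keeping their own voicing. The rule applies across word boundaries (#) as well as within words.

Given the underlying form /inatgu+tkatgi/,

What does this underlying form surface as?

[inakgu+kkakgi]

/t/ before /g/ (velar) → [k]
/t/ before /k/ (velar) → [k]
/t/ before /g/ (velar) → [k]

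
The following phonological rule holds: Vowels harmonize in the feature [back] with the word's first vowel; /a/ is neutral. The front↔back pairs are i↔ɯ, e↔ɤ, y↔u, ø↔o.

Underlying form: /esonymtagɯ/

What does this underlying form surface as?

[esønymtagi]

/o/ harmonizes with /e/ ([-back]) → [ø]
/ɯ/ harmonizes with /e/ ([-back]) → [i]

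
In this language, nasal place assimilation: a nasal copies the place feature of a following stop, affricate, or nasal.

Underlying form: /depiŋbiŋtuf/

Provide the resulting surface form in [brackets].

[depimbintuf]

/ŋ/ before /b/ (labial) → [m]
/ŋ/ before /t/ (alveolar) → [n]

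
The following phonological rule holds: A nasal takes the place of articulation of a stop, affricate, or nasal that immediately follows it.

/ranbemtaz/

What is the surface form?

[rambentaz]

/n/ before /b/ (labial) → [m]
/m/ before /t/ (alveolar) → [n]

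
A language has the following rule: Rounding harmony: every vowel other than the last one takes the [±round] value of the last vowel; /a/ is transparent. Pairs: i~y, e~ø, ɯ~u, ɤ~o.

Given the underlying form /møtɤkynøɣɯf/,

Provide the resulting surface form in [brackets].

/ø/ harmonizes with /ɯ/ ([-round]) → [e]
/y/ harmonizes with /ɯ/ ([-round]) → [i]
/ø/ harmonizes with /ɯ/ ([-round]) → [e]

[metɤkineɣɯf]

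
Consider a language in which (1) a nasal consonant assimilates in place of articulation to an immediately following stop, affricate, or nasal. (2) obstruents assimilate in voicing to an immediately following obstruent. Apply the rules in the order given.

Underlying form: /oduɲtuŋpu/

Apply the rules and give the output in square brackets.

Rule 1: /ɲ/ before /t/ (alveolar) → [n]
Rule 1: /ŋ/ before /p/ (labial) → [m]
After rule 1: oduntumpu
Rule 2: no segment meets the rule's conditions; no change.

[oduntumpu]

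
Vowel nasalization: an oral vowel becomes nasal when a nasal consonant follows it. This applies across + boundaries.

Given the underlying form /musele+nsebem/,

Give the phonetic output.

/e/ before nasal /n/ → [ẽ]
/e/ before nasal /m/ → [ẽ]

[muselẽ+nsebẽm]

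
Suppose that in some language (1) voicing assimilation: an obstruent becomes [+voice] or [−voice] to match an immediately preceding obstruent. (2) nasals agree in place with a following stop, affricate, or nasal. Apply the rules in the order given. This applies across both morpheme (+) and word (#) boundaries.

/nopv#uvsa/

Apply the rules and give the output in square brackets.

Rule 1: /v/ after /p/ (voiceless) → [f]
Rule 1: /s/ after /v/ (voiced) → [z]
After rule 1: nopf#uvza
Rule 2: no segment meets the rule's conditions; no change.

[nopf#uvza]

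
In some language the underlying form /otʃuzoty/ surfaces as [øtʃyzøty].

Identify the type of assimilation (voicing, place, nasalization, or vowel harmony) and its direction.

vowel harmony, regressive

/o/→[ø] /u/→[y] /o/→[ø].
Vowels agree with the last vowel, so the harmony is regressive.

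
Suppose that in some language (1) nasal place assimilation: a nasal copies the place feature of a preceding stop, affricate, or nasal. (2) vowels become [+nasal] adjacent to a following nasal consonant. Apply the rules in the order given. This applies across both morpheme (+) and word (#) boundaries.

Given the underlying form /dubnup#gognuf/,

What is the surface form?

Rule 1: /n/ after /b/ (labial) → [m]
Rule 1: /n/ after /g/ (velar) → [ŋ]
After rule 1: dubmup#gogŋuf
Rule 2: no segment meets the rule's conditions; no change.

[dubmup#gogŋuf]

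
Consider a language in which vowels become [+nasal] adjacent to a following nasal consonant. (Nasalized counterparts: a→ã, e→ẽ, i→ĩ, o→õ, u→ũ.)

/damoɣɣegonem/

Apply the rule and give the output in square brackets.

/a/ before nasal /m/ → [ã]
/o/ before nasal /n/ → [õ]
/e/ before nasal /m/ → [ẽ]

[dãmoɣɣegõnẽm]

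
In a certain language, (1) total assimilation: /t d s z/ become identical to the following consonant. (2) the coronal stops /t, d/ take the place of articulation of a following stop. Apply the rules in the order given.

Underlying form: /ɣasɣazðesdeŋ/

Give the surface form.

Rule 1: /s/ before /ɣ/ → [ɣ] (total assimilation)
Rule 1: /z/ before /ð/ → [ð] (total assimilation)
Rule 1: /s/ before /d/ → [d] (total assimilation)
After rule 1: ɣaɣɣaððeddeŋ
Rule 2: no segment meets the rule's conditions; no change.

[ɣaɣɣaððeddeŋ]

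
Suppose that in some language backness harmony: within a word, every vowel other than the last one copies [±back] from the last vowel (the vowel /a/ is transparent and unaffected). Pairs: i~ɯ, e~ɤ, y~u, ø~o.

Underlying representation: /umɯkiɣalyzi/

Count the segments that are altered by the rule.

2

/u/ harmonizes with /i/ ([-back]) → [y]
/ɯ/ harmonizes with /i/ ([-back]) → [i]
2 segments change.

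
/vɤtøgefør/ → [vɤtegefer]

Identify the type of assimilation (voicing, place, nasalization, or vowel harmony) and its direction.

vowel harmony, progressive

/ø/→[e] /ø/→[e].
Vowels agree with the first vowel, so the harmony is progressive.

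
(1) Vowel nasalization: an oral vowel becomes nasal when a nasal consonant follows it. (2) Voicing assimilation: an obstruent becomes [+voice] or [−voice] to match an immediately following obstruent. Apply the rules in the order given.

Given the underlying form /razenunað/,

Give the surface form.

Rule 1: /e/ before nasal /n/ → [ẽ]
Rule 1: /u/ before nasal /n/ → [ũ]
After rule 1: razẽnũnað
Rule 2: no segment meets the rule's conditions; no change.

[razẽnũnað]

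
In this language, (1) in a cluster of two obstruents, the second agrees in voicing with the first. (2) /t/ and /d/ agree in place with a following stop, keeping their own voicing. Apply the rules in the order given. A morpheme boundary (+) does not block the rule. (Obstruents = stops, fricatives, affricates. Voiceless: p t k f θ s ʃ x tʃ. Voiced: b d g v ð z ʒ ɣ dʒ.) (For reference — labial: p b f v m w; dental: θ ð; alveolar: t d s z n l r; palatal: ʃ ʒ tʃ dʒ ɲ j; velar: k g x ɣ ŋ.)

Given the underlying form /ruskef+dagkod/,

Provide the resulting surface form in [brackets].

Rule 1: /d/ after /f/ (voiceless) → [t]
Rule 1: /k/ after /g/ (voiced) → [g]
After rule 1: ruskef+taggod
Rule 2: no segment meets the rule's conditions; no change.

[ruskef+taggod]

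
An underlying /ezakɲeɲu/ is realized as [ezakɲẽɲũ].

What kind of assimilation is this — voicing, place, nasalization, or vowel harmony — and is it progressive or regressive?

/e/→[ẽ] /u/→[ũ].
Each target copies a feature from the preceding segment, so the direction is progressive.

nasalization, progressive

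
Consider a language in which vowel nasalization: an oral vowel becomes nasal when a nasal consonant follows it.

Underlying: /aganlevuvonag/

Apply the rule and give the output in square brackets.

[agãnlevuvõnag]

/a/ before nasal /n/ → [ã]
/o/ before nasal /n/ → [õ]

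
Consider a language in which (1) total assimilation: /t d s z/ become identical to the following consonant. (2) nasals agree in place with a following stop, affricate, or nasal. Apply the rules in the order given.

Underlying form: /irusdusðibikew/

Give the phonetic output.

Rule 1: /s/ before /d/ → [d] (total assimilation)
Rule 1: /s/ before /ð/ → [ð] (total assimilation)
After rule 1: irudduððibikew
Rule 2: no segment meets the rule's conditions; no change.

[irudduððibikew]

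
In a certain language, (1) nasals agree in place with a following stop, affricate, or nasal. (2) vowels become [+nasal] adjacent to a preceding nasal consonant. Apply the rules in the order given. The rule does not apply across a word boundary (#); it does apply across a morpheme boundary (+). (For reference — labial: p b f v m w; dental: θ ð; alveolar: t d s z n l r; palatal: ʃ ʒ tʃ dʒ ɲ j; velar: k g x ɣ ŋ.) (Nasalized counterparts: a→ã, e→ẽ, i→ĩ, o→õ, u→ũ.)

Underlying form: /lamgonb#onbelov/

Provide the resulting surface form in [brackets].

Rule 1: /m/ before /g/ (velar) → [ŋ]
Rule 1: /n/ before /b/ (labial) → [m]
Rule 1: /n/ before /b/ (labial) → [m]
After rule 1: laŋgomb#ombelov
Rule 2: no segment meets the rule's conditions; no change.

[laŋgomb#ombelov]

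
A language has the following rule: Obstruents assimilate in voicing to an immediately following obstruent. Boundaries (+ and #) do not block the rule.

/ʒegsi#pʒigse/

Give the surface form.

/g/ before /s/ (voiceless) → [k]
/p/ before /ʒ/ (voiced) → [b]
/g/ before /s/ (voiceless) → [k]

[ʒeksi#bʒikse]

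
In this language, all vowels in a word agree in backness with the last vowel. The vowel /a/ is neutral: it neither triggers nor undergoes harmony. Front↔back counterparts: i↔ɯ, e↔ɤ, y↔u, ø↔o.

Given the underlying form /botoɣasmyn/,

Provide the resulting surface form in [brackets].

/o/ harmonizes with /y/ ([-back]) → [ø]
/o/ harmonizes with /y/ ([-back]) → [ø]

[bøtøɣasmyn]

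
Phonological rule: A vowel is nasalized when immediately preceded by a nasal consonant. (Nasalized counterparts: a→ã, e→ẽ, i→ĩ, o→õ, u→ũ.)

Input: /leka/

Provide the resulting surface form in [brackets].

[leka]

no segment meets the rule's conditions; no change.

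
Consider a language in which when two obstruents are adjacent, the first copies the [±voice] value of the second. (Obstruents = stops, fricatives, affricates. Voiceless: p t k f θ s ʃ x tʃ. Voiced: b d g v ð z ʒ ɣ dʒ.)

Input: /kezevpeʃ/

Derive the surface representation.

/v/ before /p/ (voiceless) → [f]

[kezefpeʃ]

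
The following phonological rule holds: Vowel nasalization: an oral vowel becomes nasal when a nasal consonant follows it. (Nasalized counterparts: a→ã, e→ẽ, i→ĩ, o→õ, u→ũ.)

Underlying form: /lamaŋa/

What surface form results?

[lãmãŋa]

/a/ before nasal /m/ → [ã]
/a/ before nasal /ŋ/ → [ã]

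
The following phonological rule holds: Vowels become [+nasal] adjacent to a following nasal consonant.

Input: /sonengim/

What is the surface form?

/o/ before nasal /n/ → [õ]
/e/ before nasal /n/ → [ẽ]
/i/ before nasal /m/ → [ĩ]

[sõnẽngĩm]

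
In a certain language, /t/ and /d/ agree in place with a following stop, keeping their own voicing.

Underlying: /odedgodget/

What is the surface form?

[odeggogget]

/d/ before /g/ (velar) → [g]
/d/ before /g/ (velar) → [g]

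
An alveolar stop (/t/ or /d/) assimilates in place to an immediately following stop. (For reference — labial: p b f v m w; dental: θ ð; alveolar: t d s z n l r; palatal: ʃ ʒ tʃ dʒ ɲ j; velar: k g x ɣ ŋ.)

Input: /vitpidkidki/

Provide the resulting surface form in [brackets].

[vippigkigki]

/t/ before /p/ (labial) → [p]
/d/ before /k/ (velar) → [g]
/d/ before /k/ (velar) → [g]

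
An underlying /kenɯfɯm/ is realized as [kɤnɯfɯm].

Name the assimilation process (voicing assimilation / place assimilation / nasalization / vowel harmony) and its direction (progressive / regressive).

vowel harmony, regressive

/e/→[ɤ].
Vowels agree with the last vowel, so the harmony is regressive.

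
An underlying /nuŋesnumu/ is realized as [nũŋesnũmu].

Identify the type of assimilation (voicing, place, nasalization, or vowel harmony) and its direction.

nasalization, regressive

/u/→[ũ] /u/→[ũ].
Each target copies a feature from the following segment, so the direction is regressive.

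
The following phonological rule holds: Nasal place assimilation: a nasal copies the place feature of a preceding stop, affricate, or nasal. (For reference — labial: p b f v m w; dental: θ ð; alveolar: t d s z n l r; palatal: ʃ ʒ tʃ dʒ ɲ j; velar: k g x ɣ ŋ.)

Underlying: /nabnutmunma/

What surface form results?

/n/ after /b/ (labial) → [m]
/m/ after /t/ (alveolar) → [n]
/m/ after /n/ (alveolar) → [n]

[nabmutnunna]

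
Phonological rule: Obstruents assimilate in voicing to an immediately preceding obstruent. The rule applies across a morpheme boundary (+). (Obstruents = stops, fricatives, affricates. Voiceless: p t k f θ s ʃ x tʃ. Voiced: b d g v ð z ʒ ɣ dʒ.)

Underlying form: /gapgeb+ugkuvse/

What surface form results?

[gapkeb+ugguvze]

/g/ after /p/ (voiceless) → [k]
/k/ after /g/ (voiced) → [g]
/s/ after /v/ (voiced) → [z]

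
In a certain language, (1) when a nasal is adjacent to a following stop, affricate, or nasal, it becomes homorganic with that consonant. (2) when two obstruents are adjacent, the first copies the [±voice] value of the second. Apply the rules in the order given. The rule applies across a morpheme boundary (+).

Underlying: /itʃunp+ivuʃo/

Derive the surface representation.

[itʃump+ivuʃo]

Rule 1: /n/ before /p/ (labial) → [m]
After rule 1: itʃump+ivuʃo
Rule 2: no segment meets the rule's conditions; no change.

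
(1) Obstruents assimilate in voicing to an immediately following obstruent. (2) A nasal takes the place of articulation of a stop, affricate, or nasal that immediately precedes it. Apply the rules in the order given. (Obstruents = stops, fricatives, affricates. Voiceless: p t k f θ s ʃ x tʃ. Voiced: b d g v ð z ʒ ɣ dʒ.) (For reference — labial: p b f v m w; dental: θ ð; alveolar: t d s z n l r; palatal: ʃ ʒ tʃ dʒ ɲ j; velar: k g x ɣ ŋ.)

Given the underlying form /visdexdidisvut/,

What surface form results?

[vizdeɣdidizvut]

Rule 1: /s/ before /d/ (voiced) → [z]
Rule 1: /x/ before /d/ (voiced) → [ɣ]
Rule 1: /s/ before /v/ (voiced) → [z]
After rule 1: vizdeɣdidizvut
Rule 2: no segment meets the rule's conditions; no change.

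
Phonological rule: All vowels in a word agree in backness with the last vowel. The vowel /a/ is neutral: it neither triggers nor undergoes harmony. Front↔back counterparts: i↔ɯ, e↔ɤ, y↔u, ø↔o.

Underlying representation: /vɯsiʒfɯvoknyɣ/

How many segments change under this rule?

3

/ɯ/ harmonizes with /y/ ([-back]) → [i]
/ɯ/ harmonizes with /y/ ([-back]) → [i]
/o/ harmonizes with /y/ ([-back]) → [ø]
3 segments change.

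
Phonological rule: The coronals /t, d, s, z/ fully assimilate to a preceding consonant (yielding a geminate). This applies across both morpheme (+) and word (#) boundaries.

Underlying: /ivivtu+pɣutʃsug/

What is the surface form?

[ivivvu+pɣutʃtʃug]

/t/ after /v/ → [v] (total assimilation)
/s/ after /tʃ/ → [tʃ] (total assimilation)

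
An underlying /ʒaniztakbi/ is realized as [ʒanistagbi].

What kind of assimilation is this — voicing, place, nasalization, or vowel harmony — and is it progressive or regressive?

voicing assimilation, regressive

/z/→[s] /k/→[g].
Each target copies a feature from the following segment, so the direction is regressive.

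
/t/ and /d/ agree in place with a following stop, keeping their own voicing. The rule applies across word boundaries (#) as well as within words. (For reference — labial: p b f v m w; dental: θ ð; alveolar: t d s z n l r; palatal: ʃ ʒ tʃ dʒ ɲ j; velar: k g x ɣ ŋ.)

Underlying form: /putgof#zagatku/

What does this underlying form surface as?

[pukgof#zagakku]

/t/ before /g/ (velar) → [k]
/t/ before /k/ (velar) → [k]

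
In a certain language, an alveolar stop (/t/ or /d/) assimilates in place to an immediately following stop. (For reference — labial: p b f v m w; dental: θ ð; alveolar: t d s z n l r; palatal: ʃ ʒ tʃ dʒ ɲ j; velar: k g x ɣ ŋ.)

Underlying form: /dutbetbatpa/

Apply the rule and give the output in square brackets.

/t/ before /b/ (labial) → [p]
/t/ before /b/ (labial) → [p]
/t/ before /p/ (labial) → [p]

[dupbepbappa]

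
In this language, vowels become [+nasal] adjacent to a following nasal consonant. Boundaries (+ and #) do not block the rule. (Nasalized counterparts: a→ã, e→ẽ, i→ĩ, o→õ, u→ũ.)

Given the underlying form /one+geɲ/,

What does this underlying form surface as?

[õne+gẽɲ]

/o/ before nasal /n/ → [õ]
/e/ before nasal /ɲ/ → [ẽ]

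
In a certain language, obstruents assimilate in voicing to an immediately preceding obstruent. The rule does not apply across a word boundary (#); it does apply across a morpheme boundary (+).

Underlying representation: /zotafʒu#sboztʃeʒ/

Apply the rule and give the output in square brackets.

[zotafʃu#spozdʒeʒ]

/ʒ/ after /f/ (voiceless) → [ʃ]
/b/ after /s/ (voiceless) → [p]
/tʃ/ after /z/ (voiced) → [dʒ]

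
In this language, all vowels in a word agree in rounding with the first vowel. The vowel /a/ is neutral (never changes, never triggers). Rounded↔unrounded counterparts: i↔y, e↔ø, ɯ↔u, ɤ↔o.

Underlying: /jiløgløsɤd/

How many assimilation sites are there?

/ø/ harmonizes with /i/ ([-round]) → [e]
/ø/ harmonizes with /i/ ([-round]) → [e]
2 segments change.

2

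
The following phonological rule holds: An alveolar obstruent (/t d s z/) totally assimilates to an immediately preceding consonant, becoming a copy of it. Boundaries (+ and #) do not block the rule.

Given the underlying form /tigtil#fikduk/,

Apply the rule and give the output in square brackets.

/t/ after /g/ → [g] (total assimilation)
/d/ after /k/ → [k] (total assimilation)

[tiggil#fikkuk]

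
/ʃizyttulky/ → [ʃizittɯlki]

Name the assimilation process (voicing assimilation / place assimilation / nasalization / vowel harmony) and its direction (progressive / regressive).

/y/→[i] /u/→[ɯ] /y/→[i].
Vowels agree with the first vowel, so the harmony is progressive.

vowel harmony, progressive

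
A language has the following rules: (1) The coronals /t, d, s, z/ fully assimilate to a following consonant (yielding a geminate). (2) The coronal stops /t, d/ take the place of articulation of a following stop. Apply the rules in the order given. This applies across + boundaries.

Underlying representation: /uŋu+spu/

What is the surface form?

Rule 1: /s/ before /p/ → [p] (total assimilation)
After rule 1: uŋu+ppu
Rule 2: no segment meets the rule's conditions; no change.

[uŋu+ppu]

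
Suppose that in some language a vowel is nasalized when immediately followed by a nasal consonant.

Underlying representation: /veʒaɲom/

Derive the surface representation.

/a/ before nasal /ɲ/ → [ã]
/o/ before nasal /m/ → [õ]

[veʒãɲõm]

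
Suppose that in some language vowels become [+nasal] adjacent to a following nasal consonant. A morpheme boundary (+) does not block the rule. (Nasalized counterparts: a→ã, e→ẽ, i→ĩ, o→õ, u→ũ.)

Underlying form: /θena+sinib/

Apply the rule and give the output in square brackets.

[θẽna+sĩnib]

/e/ before nasal /n/ → [ẽ]
/i/ before nasal /n/ → [ĩ]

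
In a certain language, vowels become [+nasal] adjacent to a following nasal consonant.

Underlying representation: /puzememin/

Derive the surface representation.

[puzẽmẽmĩn]

/e/ before nasal /m/ → [ẽ]
/e/ before nasal /m/ → [ẽ]
/i/ before nasal /n/ → [ĩ]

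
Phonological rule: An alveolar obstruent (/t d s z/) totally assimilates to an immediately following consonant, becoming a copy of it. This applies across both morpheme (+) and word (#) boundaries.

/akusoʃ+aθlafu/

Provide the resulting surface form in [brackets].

[akusoʃ+aθlafu]

no segment meets the rule's conditions; no change.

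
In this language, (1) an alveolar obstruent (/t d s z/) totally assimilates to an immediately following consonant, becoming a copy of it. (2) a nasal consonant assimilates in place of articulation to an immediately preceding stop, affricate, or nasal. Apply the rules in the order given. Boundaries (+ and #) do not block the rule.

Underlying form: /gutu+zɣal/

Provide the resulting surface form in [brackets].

[gutu+ɣɣal]

Rule 1: /z/ before /ɣ/ → [ɣ] (total assimilation)
After rule 1: gutu+ɣɣal
Rule 2: no segment meets the rule's conditions; no change.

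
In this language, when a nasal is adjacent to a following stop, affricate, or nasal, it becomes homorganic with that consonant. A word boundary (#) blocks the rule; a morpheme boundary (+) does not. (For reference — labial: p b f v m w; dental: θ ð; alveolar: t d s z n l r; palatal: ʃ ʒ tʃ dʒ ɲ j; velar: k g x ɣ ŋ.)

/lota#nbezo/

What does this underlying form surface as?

[lota#mbezo]

/n/ before /b/ (labial) → [m]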